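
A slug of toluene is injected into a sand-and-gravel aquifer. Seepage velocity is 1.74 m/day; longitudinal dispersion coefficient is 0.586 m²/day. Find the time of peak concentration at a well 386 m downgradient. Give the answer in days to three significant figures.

For the 1D instantaneous-source solution, setting ∂C/∂t = 0 at fixed x gives v²t² + 2Dt − x² = 0, so t = (√(D² + v²x²) − D)/v².
√(D² + v²x²) = √(0.586² + 1.74² × 386²) = 671.6; v² = 3.0276.
t = (671.6 − 0.586)/3.0276 = 222 days (vs. the pure-advection estimate x/v = 222 d).

222 days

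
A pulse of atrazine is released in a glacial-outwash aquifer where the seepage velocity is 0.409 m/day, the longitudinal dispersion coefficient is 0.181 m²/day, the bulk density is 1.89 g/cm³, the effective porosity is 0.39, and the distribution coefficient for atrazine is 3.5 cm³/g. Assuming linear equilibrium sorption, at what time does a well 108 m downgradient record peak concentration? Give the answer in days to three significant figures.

4720 days

Retardation factor R = 1 + ρ_b·K_d/n = 1 + 1.89 × 3.5/0.39 = 17.96.
Sorption retards both mechanisms: v_R = v/R = 0.02277 m/day, D_R = D/R = 0.01008 m²/day.
Peak time from v_R²t² + 2D_R t − x² = 0: t = (√(D_R² + v_R²x²) − D_R)/v_R².
√(D_R² + v_R²x²) = √(0.01008² + 0.02277² × 108²) = 2.459; v_R² = 0.0005185.
t = (2.459 − 0.01008)/0.0005185 = 4720 days.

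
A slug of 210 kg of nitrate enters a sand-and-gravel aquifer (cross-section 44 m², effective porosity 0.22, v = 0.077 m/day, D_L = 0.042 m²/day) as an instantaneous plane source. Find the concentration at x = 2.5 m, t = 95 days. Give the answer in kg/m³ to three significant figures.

For an instantaneous plane source, C(x,t) = M/(n_e·A·√(4πDt)) · exp(−(x−vt)²/(4Dt)), with n_e·A the pore (flow) area.
Plume center vt = 0.077 × 95 = 7.315 m, so the well at 2.5 m is 4.815 m upgradient of the peak.
√(4πDt) = 7.081 m, giving peak height M/(n_e·A·√(4πDt)) = 210/(0.22 × 44 × 7.081) = 3.064 kg/m³.
(x−vt)²/(4Dt) = (-4.815)²/(4 × 0.042 × 95) = 1.453; exp(−1.453) = 0.2339.
C = 3.064 × 0.2339 = 0.717 kg/m³.

0.717 kg/m³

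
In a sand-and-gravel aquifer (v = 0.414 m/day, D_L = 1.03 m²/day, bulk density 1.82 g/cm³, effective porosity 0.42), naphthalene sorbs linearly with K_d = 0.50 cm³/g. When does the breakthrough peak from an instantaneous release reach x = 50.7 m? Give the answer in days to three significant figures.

369 days

Retardation factor R = 1 + ρ_b·K_d/n = 1 + 1.82 × 0.50/0.42 = 3.167.
Sorption retards both mechanisms: v_R = v/R = 0.1307 m/day, D_R = D/R = 0.3252 m²/day.
Peak time from v_R²t² + 2D_R t − x² = 0: t = (√(D_R² + v_R²x²) − D_R)/v_R².
√(D_R² + v_R²x²) = √(0.3252² + 0.1307² × 50.7²) = 6.634; v_R² = 0.01708.
t = (6.634 − 0.3252)/0.01708 = 369 days.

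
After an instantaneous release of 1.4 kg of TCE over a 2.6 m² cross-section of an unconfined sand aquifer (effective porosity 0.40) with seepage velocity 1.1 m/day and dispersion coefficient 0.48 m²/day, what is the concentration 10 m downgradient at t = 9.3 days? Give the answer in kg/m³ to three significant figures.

0.179 kg/m³

For an instantaneous plane source, C(x,t) = M/(n_e·A·√(4πDt)) · exp(−(x−vt)²/(4Dt)), with n_e·A the pore (flow) area.
Plume center vt = 1.1 × 9.3 = 10.23 m, so the well at 10 m is 0.23 m upgradient of the peak.
√(4πDt) = 7.490 m, giving peak height M/(n_e·A·√(4πDt)) = 1.4/(0.40 × 2.6 × 7.490) = 0.1797 kg/m³.
(x−vt)²/(4Dt) = (-0.23)²/(4 × 0.48 × 9.3) = 0.002963; exp(−0.002963) = 0.9970.
C = 0.1797 × 0.9970 = 0.179 kg/m³.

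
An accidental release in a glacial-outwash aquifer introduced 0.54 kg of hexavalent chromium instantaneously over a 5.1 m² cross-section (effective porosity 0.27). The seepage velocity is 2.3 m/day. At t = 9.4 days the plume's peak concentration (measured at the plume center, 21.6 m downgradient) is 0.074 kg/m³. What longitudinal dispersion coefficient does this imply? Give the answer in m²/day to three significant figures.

At the plume center C_max = M/(n_e·A·√(4πDt)), so D = M²/(4πt·(n_e·A·C_max)²).
n_e·A·C_max = 0.27 × 5.1 × 0.074 = 0.1019 kg/m.
D = 0.54²/(4π × 9.4 × 0.1019²) = 0.238 m²/day.

0.238 m²/day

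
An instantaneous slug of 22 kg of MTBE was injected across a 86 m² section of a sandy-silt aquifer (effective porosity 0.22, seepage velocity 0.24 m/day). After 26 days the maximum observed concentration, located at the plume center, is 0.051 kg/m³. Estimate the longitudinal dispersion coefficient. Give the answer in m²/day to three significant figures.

1.59 m²/day

At the plume center C_max = M/(n_e·A·√(4πDt)), so D = M²/(4πt·(n_e·A·C_max)²).
n_e·A·C_max = 0.22 × 86 × 0.051 = 0.9649 kg/m.
D = 22²/(4π × 26 × 0.9649²) = 1.59 m²/day.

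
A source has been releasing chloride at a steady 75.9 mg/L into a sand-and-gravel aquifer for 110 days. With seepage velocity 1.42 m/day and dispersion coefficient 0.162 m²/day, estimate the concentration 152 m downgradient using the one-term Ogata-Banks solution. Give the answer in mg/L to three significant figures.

57.6 mg/L

For a continuous step input, C/C₀ ≈ ½·erfc((x−vt)/(2√(Dt))).
vt = 1.42 × 110 = 156.2 m and 2√(Dt) = 2√(0.162 × 110) = 8.443 m.
Argument (x−vt)/(2√(Dt)) = (152 − 156.2)/8.443 = -0.4975; ½·erfc(-0.4975) = 0.7592.
C = 75.9 × 0.7592 = 57.6 mg/L.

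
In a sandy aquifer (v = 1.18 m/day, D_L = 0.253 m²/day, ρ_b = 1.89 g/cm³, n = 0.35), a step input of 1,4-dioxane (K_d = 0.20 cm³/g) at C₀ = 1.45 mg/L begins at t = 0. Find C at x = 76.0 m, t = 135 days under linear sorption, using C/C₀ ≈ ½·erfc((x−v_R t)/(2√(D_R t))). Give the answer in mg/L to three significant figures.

Retardation factor R = 1 + ρ_b·K_d/n = 1 + 1.89 × 0.20/0.35 = 2.080.
Sorption retards both mechanisms: v_R = v/R = 0.5673 m/day, D_R = D/R = 0.1216 m²/day.
v_R·t = 0.5673 × 135 = 76.5855 m; 2√(D_R t) = 8.103 m; argument = (76.0 − 76.5855)/8.103 = -0.07226.
C = C₀ × ½·erfc(-0.07226) = 1.45 × 0.5407 = 0.784 mg/L.

0.784 mg/L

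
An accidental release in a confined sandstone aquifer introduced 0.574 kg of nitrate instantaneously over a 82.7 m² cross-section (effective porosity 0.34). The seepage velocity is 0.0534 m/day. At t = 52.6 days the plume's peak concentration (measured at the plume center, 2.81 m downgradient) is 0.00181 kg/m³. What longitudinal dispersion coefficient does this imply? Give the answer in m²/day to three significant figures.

At the plume center C_max = M/(n_e·A·√(4πDt)), so D = M²/(4πt·(n_e·A·C_max)²).
n_e·A·C_max = 0.34 × 82.7 × 0.00181 = 0.05089 kg/m.
D = 0.574²/(4π × 52.6 × 0.05089²) = 0.192 m²/day.

0.192 m²/day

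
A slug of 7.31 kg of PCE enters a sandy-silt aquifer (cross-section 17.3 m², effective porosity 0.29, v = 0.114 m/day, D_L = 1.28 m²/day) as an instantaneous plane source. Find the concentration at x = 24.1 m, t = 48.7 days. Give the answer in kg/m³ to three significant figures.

For an instantaneous plane source, C(x,t) = M/(n_e·A·√(4πDt)) · exp(−(x−vt)²/(4Dt)), with n_e·A the pore (flow) area.
Plume center vt = 0.114 × 48.7 = 5.5518 m, so the well at 24.1 m is 18.5482 m downgradient of the peak.
√(4πDt) = 27.99 m, giving peak height M/(n_e·A·√(4πDt)) = 7.31/(0.29 × 17.3 × 27.99) = 0.05206 kg/m³.
(x−vt)²/(4Dt) = (18.5482)²/(4 × 1.28 × 48.7) = 1.380; exp(−1.380) = 0.2516.
C = 0.05206 × 0.2516 = 0.0131 kg/m³.

0.0131 kg/m³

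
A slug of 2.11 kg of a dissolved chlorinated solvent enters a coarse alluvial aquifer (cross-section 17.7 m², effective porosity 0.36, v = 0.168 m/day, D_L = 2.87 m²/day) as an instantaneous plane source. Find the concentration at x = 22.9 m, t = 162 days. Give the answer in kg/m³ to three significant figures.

0.00429 kg/m³

For an instantaneous plane source, C(x,t) = M/(n_e·A·√(4πDt)) · exp(−(x−vt)²/(4Dt)), with n_e·A the pore (flow) area.
Plume center vt = 0.168 × 162 = 27.216 m, so the well at 22.9 m is 4.316 m upgradient of the peak.
√(4πDt) = 76.44 m, giving peak height M/(n_e·A·√(4πDt)) = 2.11/(0.36 × 17.7 × 76.44) = 0.004332 kg/m³.
(x−vt)²/(4Dt) = (-4.316)²/(4 × 2.87 × 162) = 0.01002; exp(−0.01002) = 0.9900.
C = 0.004332 × 0.9900 = 0.00429 kg/m³.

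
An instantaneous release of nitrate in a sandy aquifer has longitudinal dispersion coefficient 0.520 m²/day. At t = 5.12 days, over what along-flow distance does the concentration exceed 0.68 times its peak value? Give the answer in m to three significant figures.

The plume is Gaussian with σ = √(2Dt) = √(2 × 0.520 × 5.12) = 2.308 m.
C/C_peak = exp(−Δx²/(2σ²)) = 0.68 ⇒ Δx = σ·√(−2 ln 0.68) = 2.308 × 0.8783 = 2.027 m.
Width = 2Δx = 4.05 m.

4.05 m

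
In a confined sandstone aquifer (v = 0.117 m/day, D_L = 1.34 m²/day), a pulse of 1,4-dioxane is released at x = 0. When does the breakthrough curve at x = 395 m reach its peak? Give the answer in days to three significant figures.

For the 1D instantaneous-source solution, setting ∂C/∂t = 0 at fixed x gives v²t² + 2Dt − x² = 0, so t = (√(D² + v²x²) − D)/v².
√(D² + v²x²) = √(1.34² + 0.117² × 395²) = 46.23; v² = 0.013689.
t = (46.23 − 1.34)/0.013689 = 3280 days (vs. the pure-advection estimate x/v = 3380 d).

3280 days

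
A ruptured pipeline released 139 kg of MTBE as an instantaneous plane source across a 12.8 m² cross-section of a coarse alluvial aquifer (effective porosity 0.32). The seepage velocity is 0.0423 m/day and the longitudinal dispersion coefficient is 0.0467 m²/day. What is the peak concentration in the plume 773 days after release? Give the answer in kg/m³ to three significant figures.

The peak of an instantaneous 1D plume sits at x = vt; there the Gaussian factor is 1 and C_max = M/(n_e·A·√(4πDt)), where n_e·A is the pore area the mass is dissolved in.
√(4πDt) = √(4π × 0.0467 × 773) = 21.30 m, so C_max = 139/(0.32 × 12.8 × 21.30) = 1.59 kg/m³.

1.59 kg/m³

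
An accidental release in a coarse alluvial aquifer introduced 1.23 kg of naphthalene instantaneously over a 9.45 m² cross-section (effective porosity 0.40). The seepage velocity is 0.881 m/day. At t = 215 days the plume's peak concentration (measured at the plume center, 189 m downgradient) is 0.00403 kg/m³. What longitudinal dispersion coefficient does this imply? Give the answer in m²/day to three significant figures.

2.41 m²/day

At the plume center C_max = M/(n_e·A·√(4πDt)), so D = M²/(4πt·(n_e·A·C_max)²).
n_e·A·C_max = 0.40 × 9.45 × 0.00403 = 0.01523 kg/m.
D = 1.23²/(4π × 215 × 0.01523²) = 2.41 m²/day.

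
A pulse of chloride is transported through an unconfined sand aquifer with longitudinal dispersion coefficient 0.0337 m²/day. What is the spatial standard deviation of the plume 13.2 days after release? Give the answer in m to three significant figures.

0.943 m

Dispersive spreading gives a Gaussian with σ² = 2Dt; advection only shifts the center.
σ = √(2 × 0.0337 × 13.2) = 0.943 m.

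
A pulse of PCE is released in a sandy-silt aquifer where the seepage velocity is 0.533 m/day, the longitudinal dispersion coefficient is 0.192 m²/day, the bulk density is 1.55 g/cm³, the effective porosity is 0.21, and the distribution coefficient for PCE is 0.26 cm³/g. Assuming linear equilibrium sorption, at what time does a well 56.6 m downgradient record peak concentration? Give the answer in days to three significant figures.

Retardation factor R = 1 + ρ_b·K_d/n = 1 + 1.55 × 0.26/0.21 = 2.919.
Sorption retards both mechanisms: v_R = v/R = 0.1826 m/day, D_R = D/R = 0.06578 m²/day.
Peak time from v_R²t² + 2D_R t − x² = 0: t = (√(D_R² + v_R²x²) − D_R)/v_R².
√(D_R² + v_R²x²) = √(0.06578² + 0.1826² × 56.6²) = 10.34; v_R² = 0.03334.
t = (10.34 − 0.06578)/0.03334 = 308 days.

308 days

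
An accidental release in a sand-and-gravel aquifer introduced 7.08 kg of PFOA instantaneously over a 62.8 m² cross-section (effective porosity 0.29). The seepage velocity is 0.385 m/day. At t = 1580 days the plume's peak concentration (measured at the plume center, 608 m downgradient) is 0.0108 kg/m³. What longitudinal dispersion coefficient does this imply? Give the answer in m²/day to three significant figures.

At the plume center C_max = M/(n_e·A·√(4πDt)), so D = M²/(4πt·(n_e·A·C_max)²).
n_e·A·C_max = 0.29 × 62.8 × 0.0108 = 0.1967 kg/m.
D = 7.08²/(4π × 1580 × 0.1967²) = 0.0653 m²/day.

0.0653 m²/day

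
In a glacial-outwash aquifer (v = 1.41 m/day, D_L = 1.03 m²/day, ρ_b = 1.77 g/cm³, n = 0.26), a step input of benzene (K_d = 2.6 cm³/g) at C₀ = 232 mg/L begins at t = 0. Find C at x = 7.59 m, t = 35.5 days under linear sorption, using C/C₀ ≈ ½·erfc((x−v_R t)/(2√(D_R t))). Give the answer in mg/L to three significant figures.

Retardation factor R = 1 + ρ_b·K_d/n = 1 + 1.77 × 2.6/0.26 = 18.70.
Sorption retards both mechanisms: v_R = v/R = 0.07540 m/day, D_R = D/R = 0.05508 m²/day.
v_R·t = 0.07540 × 35.5 = 2.6767 m; 2√(D_R t) = 2.797 m; argument = (7.59 − 2.6767)/2.797 = 1.757.
C = C₀ × ½·erfc(1.757) = 232 × 0.006482 = 1.50 mg/L.

1.50 mg/L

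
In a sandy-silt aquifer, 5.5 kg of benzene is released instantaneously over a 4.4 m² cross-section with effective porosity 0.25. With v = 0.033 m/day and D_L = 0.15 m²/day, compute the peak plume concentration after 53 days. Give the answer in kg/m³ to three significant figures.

The peak of an instantaneous 1D plume sits at x = vt; there the Gaussian factor is 1 and C_max = M/(n_e·A·√(4πDt)), where n_e·A is the pore area the mass is dissolved in.
√(4πDt) = √(4π × 0.15 × 53) = 9.995 m, so C_max = 5.5/(0.25 × 4.4 × 9.995) = 0.500 kg/m³.

0.500 kg/m³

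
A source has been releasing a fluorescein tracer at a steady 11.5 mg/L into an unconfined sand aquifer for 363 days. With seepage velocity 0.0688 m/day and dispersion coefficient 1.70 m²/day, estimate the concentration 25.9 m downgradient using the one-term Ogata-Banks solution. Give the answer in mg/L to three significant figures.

For a continuous step input, C/C₀ ≈ ½·erfc((x−vt)/(2√(Dt))).
vt = 0.0688 × 363 = 24.9744 m and 2√(Dt) = 2√(1.70 × 363) = 49.68 m.
Argument (x−vt)/(2√(Dt)) = (25.9 − 24.9744)/49.68 = 0.01863; ½·erfc(0.01863) = 0.4895.
C = 11.5 × 0.4895 = 5.63 mg/L.

5.63 mg/L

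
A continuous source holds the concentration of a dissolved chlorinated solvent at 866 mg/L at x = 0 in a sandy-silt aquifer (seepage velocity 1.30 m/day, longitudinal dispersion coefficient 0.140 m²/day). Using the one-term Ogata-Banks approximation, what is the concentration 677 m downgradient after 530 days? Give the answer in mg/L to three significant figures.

725 mg/L

For a continuous step input, C/C₀ ≈ ½·erfc((x−vt)/(2√(Dt))).
vt = 1.30 × 530 = 689 m and 2√(Dt) = 2√(0.140 × 530) = 17.23 m.
Argument (x−vt)/(2√(Dt)) = (677 − 689)/17.23 = -0.6965; ½·erfc(-0.6965) = 0.8377.
C = 866 × 0.8377 = 725 mg/L.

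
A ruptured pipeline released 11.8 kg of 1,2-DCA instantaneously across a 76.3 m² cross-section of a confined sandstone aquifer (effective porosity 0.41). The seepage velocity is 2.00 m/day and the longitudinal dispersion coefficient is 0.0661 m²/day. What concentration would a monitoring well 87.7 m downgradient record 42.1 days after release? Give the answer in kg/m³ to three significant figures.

For an instantaneous plane source, C(x,t) = M/(n_e·A·√(4πDt)) · exp(−(x−vt)²/(4Dt)), with n_e·A the pore (flow) area.
Plume center vt = 2.00 × 42.1 = 84.2 m, so the well at 87.7 m is 3.5 m downgradient of the peak.
√(4πDt) = 5.914 m, giving peak height M/(n_e·A·√(4πDt)) = 11.8/(0.41 × 76.3 × 5.914) = 0.06378 kg/m³.
(x−vt)²/(4Dt) = (3.5)²/(4 × 0.0661 × 42.1) = 1.101; exp(−1.101) = 0.3325.
C = 0.06378 × 0.3325 = 0.0212 kg/m³.

0.0212 kg/m³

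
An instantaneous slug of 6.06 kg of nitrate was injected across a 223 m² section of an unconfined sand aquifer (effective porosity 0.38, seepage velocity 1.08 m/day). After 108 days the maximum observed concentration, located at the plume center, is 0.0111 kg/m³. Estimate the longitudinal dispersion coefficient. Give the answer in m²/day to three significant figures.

At the plume center C_max = M/(n_e·A·√(4πDt)), so D = M²/(4πt·(n_e·A·C_max)²).
n_e·A·C_max = 0.38 × 223 × 0.0111 = 0.9406 kg/m.
D = 6.06²/(4π × 108 × 0.9406²) = 0.0306 m²/day.

0.0306 m²/day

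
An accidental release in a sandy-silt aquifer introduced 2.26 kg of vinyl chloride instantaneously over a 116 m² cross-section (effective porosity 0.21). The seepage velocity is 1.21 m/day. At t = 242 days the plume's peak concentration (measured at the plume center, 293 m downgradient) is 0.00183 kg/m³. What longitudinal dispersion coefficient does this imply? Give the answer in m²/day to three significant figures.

At the plume center C_max = M/(n_e·A·√(4πDt)), so D = M²/(4πt·(n_e·A·C_max)²).
n_e·A·C_max = 0.21 × 116 × 0.00183 = 0.04458 kg/m.
D = 2.26²/(4π × 242 × 0.04458²) = 0.845 m²/day.

0.845 m²/day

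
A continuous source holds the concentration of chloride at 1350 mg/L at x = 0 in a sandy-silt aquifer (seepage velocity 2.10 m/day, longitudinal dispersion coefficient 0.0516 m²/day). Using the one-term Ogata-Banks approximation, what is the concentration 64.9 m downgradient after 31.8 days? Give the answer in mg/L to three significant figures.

1150 mg/L

For a continuous step input, C/C₀ ≈ ½·erfc((x−vt)/(2√(Dt))).
vt = 2.10 × 31.8 = 66.78 m and 2√(Dt) = 2√(0.0516 × 31.8) = 2.562 m.
Argument (x−vt)/(2√(Dt)) = (64.9 − 66.78)/2.562 = -0.7338; ½·erfc(-0.7338) = 0.8503.
C = 1350 × 0.8503 = 1150 mg/L.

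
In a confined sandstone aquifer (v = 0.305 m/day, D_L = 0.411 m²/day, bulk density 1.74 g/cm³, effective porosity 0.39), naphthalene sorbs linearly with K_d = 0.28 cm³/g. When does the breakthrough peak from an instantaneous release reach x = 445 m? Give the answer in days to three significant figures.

Retardation factor R = 1 + ρ_b·K_d/n = 1 + 1.74 × 0.28/0.39 = 2.249.
Sorption retards both mechanisms: v_R = v/R = 0.1356 m/day, D_R = D/R = 0.1827 m²/day.
Peak time from v_R²t² + 2D_R t − x² = 0: t = (√(D_R² + v_R²x²) − D_R)/v_R².
√(D_R² + v_R²x²) = √(0.1827² + 0.1356² × 445²) = 60.34; v_R² = 0.01839.
t = (60.34 − 0.1827)/0.01839 = 3270 days.

3270 days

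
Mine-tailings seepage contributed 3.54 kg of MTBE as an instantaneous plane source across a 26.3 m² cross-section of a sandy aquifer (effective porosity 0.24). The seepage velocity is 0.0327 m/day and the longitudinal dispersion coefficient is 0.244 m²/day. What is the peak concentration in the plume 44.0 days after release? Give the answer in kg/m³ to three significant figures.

The peak of an instantaneous 1D plume sits at x = vt; there the Gaussian factor is 1 and C_max = M/(n_e·A·√(4πDt)), where n_e·A is the pore area the mass is dissolved in.
√(4πDt) = √(4π × 0.244 × 44.0) = 11.62 m, so C_max = 3.54/(0.24 × 26.3 × 11.62) = 0.0483 kg/m³.

0.0483 kg/m³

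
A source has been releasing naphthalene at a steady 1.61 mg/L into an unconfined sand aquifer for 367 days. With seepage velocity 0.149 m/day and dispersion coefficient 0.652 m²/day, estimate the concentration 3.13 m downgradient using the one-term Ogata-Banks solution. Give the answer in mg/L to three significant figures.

For a continuous step input, C/C₀ ≈ ½·erfc((x−vt)/(2√(Dt))).
vt = 0.149 × 367 = 54.683 m and 2√(Dt) = 2√(0.652 × 367) = 30.94 m.
Argument (x−vt)/(2√(Dt)) = (3.13 − 54.683)/30.94 = -1.666; ½·erfc(-1.666) = 0.9908.
C = 1.61 × 0.9908 = 1.60 mg/L.

1.60 mg/L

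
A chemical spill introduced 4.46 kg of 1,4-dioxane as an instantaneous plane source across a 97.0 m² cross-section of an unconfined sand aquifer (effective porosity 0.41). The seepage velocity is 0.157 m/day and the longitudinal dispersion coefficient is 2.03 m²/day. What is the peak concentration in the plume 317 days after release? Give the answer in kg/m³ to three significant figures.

The peak of an instantaneous 1D plume sits at x = vt; there the Gaussian factor is 1 and C_max = M/(n_e·A·√(4πDt)), where n_e·A is the pore area the mass is dissolved in.
√(4πDt) = √(4π × 2.03 × 317) = 89.93 m, so C_max = 4.46/(0.41 × 97.0 × 89.93) = 0.00125 kg/m³.

0.00125 kg/m³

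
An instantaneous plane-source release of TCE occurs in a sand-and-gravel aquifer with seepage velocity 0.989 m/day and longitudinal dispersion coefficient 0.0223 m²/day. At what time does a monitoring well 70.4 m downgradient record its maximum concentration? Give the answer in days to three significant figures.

For the 1D instantaneous-source solution, setting ∂C/∂t = 0 at fixed x gives v²t² + 2Dt − x² = 0, so t = (√(D² + v²x²) − D)/v².
√(D² + v²x²) = √(0.0223² + 0.989² × 70.4²) = 69.63; v² = 0.978121.
t = (69.63 − 0.0223)/0.978121 = 71.2 days (vs. the pure-advection estimate x/v = 71.2 d).

71.2 days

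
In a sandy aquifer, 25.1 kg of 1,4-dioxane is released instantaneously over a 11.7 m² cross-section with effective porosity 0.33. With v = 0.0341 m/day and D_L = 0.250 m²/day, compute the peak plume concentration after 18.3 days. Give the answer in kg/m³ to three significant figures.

0.857 kg/m³

The peak of an instantaneous 1D plume sits at x = vt; there the Gaussian factor is 1 and C_max = M/(n_e·A·√(4πDt)), where n_e·A is the pore area the mass is dissolved in.
√(4πDt) = √(4π × 0.250 × 18.3) = 7.582 m, so C_max = 25.1/(0.33 × 11.7 × 7.582) = 0.857 kg/m³.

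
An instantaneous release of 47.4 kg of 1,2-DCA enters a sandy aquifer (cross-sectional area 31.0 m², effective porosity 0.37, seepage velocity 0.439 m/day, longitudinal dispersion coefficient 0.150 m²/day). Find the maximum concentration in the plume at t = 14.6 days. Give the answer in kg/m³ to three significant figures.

0.788 kg/m³

The peak of an instantaneous 1D plume sits at x = vt; there the Gaussian factor is 1 and C_max = M/(n_e·A·√(4πDt)), where n_e·A is the pore area the mass is dissolved in.
√(4πDt) = √(4π × 0.150 × 14.6) = 5.246 m, so C_max = 47.4/(0.37 × 31.0 × 5.246) = 0.788 kg/m³.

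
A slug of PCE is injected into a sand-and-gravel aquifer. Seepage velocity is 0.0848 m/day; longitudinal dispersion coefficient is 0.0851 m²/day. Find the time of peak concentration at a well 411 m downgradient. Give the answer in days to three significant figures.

4830 days

For the 1D instantaneous-source solution, setting ∂C/∂t = 0 at fixed x gives v²t² + 2Dt − x² = 0, so t = (√(D² + v²x²) − D)/v².
√(D² + v²x²) = √(0.0851² + 0.0848² × 411²) = 34.85; v² = 0.00719104.
t = (34.85 − 0.0851)/0.00719104 = 4830 days (vs. the pure-advection estimate x/v = 4850 d).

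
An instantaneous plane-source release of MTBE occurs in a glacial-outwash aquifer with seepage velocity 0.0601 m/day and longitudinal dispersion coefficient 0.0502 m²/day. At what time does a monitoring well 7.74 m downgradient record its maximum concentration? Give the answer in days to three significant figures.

For the 1D instantaneous-source solution, setting ∂C/∂t = 0 at fixed x gives v²t² + 2Dt − x² = 0, so t = (√(D² + v²x²) − D)/v².
√(D² + v²x²) = √(0.0502² + 0.0601² × 7.74²) = 0.4679; v² = 0.00361201.
t = (0.4679 − 0.0502)/0.00361201 = 116 days (vs. the pure-advection estimate x/v = 129 d).

116 days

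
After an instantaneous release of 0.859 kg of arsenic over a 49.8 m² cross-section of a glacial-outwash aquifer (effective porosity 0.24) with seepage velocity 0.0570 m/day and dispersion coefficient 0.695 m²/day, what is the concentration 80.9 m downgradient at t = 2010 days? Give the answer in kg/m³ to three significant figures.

For an instantaneous plane source, C(x,t) = M/(n_e·A·√(4πDt)) · exp(−(x−vt)²/(4Dt)), with n_e·A the pore (flow) area.
Plume center vt = 0.0570 × 2010 = 114.57 m, so the well at 80.9 m is 33.67 m upgradient of the peak.
√(4πDt) = 132.5 m, giving peak height M/(n_e·A·√(4πDt)) = 0.859/(0.24 × 49.8 × 132.5) = 0.0005424 kg/m³.
(x−vt)²/(4Dt) = (-33.67)²/(4 × 0.695 × 2010) = 0.2029; exp(−0.2029) = 0.8164.
C = 0.0005424 × 0.8164 = 0.000443 kg/m³.

0.000443 kg/m³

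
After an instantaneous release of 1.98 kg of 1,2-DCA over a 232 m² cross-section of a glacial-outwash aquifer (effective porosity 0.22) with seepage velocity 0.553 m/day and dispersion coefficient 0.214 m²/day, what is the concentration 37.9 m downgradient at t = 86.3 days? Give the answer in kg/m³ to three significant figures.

0.000690 kg/m³

For an instantaneous plane source, C(x,t) = M/(n_e·A·√(4πDt)) · exp(−(x−vt)²/(4Dt)), with n_e·A the pore (flow) area.
Plume center vt = 0.553 × 86.3 = 47.7239 m, so the well at 37.9 m is 9.8239 m upgradient of the peak.
√(4πDt) = 15.23 m, giving peak height M/(n_e·A·√(4πDt)) = 1.98/(0.22 × 232 × 15.23) = 0.002547 kg/m³.
(x−vt)²/(4Dt) = (-9.8239)²/(4 × 0.214 × 86.3) = 1.306; exp(−1.306) = 0.2709.
C = 0.002547 × 0.2709 = 0.000690 kg/m³.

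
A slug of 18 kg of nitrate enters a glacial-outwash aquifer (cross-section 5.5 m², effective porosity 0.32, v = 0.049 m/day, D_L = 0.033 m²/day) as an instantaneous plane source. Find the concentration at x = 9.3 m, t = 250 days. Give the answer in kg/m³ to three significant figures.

For an instantaneous plane source, C(x,t) = M/(n_e·A·√(4πDt)) · exp(−(x−vt)²/(4Dt)), with n_e·A the pore (flow) area.
Plume center vt = 0.049 × 250 = 12.25 m, so the well at 9.3 m is 2.95 m upgradient of the peak.
√(4πDt) = 10.18 m, giving peak height M/(n_e·A·√(4πDt)) = 18/(0.32 × 5.5 × 10.18) = 1.005 kg/m³.
(x−vt)²/(4Dt) = (-2.95)²/(4 × 0.033 × 250) = 0.2637; exp(−0.2637) = 0.7682.
C = 1.005 × 0.7682 = 0.772 kg/m³.

0.772 kg/m³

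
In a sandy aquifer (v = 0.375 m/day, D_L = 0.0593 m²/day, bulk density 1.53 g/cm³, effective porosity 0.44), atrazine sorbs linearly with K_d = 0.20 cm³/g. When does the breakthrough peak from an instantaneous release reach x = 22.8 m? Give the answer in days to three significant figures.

102 days

Retardation factor R = 1 + ρ_b·K_d/n = 1 + 1.53 × 0.20/0.44 = 1.695.
Sorption retards both mechanisms: v_R = v/R = 0.2212 m/day, D_R = D/R = 0.03499 m²/day.
Peak time from v_R²t² + 2D_R t − x² = 0: t = (√(D_R² + v_R²x²) − D_R)/v_R².
√(D_R² + v_R²x²) = √(0.03499² + 0.2212² × 22.8²) = 5.043; v_R² = 0.04893.
t = (5.043 − 0.03499)/0.04893 = 102 days.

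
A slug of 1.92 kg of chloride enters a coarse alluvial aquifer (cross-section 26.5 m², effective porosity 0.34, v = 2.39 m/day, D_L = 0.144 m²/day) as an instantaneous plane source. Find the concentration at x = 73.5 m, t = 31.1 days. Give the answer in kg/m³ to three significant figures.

For an instantaneous plane source, C(x,t) = M/(n_e·A·√(4πDt)) · exp(−(x−vt)²/(4Dt)), with n_e·A the pore (flow) area.
Plume center vt = 2.39 × 31.1 = 74.329 m, so the well at 73.5 m is 0.829 m upgradient of the peak.
√(4πDt) = 7.502 m, giving peak height M/(n_e·A·√(4πDt)) = 1.92/(0.34 × 26.5 × 7.502) = 0.02841 kg/m³.
(x−vt)²/(4Dt) = (-0.829)²/(4 × 0.144 × 31.1) = 0.03836; exp(−0.03836) = 0.9624.
C = 0.02841 × 0.9624 = 0.0273 kg/m³.

0.0273 kg/m³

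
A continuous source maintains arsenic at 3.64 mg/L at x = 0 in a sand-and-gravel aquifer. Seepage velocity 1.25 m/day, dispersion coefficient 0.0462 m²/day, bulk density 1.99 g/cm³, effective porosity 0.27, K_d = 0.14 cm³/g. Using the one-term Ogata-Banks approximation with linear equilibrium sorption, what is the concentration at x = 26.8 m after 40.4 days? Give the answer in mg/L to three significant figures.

0.275 mg/L

Retardation factor R = 1 + ρ_b·K_d/n = 1 + 1.99 × 0.14/0.27 = 2.032.
Sorption retards both mechanisms: v_R = v/R = 0.6152 m/day, D_R = D/R = 0.02274 m²/day.
v_R·t = 0.6152 × 40.4 = 24.85408 m; 2√(D_R t) = 1.917 m; argument = (26.8 − 24.85408)/1.917 = 1.015.
C = C₀ × ½·erfc(1.015) = 3.64 × 0.07558 = 0.275 mg/L.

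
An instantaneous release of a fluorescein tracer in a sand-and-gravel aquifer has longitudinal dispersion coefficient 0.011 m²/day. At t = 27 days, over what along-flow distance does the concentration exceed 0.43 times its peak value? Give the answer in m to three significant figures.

The plume is Gaussian with σ = √(2Dt) = √(2 × 0.011 × 27) = 0.7707 m.
C/C_peak = exp(−Δx²/(2σ²)) = 0.43 ⇒ Δx = σ·√(−2 ln 0.43) = 0.7707 × 1.299 = 1.001 m.
Width = 2Δx = 2.00 m.

2.00 m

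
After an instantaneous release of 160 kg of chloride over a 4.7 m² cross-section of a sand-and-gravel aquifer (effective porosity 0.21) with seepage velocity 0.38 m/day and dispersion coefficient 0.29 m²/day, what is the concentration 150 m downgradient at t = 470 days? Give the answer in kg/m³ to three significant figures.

For an instantaneous plane source, C(x,t) = M/(n_e·A·√(4πDt)) · exp(−(x−vt)²/(4Dt)), with n_e·A the pore (flow) area.
Plume center vt = 0.38 × 470 = 178.6 m, so the well at 150 m is 28.6 m upgradient of the peak.
√(4πDt) = 41.39 m, giving peak height M/(n_e·A·√(4πDt)) = 160/(0.21 × 4.7 × 41.39) = 3.917 kg/m³.
(x−vt)²/(4Dt) = (-28.6)²/(4 × 0.29 × 470) = 1.500; exp(−1.500) = 0.2231.
C = 3.917 × 0.2231 = 0.874 kg/m³.

0.874 kg/m³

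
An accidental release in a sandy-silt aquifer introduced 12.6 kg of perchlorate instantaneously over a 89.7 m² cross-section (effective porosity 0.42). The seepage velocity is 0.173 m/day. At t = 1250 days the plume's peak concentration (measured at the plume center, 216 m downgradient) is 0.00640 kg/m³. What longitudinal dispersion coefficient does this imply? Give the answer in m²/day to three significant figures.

0.174 m²/day

At the plume center C_max = M/(n_e·A·√(4πDt)), so D = M²/(4πt·(n_e·A·C_max)²).
n_e·A·C_max = 0.42 × 89.7 × 0.00640 = 0.2411 kg/m.
D = 12.6²/(4π × 1250 × 0.2411²) = 0.174 m²/day.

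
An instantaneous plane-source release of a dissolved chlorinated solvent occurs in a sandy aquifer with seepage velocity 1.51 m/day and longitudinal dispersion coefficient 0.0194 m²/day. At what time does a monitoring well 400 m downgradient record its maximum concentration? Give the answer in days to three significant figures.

For the 1D instantaneous-source solution, setting ∂C/∂t = 0 at fixed x gives v²t² + 2Dt − x² = 0, so t = (√(D² + v²x²) − D)/v².
√(D² + v²x²) = √(0.0194² + 1.51² × 400²) = 604.0; v² = 2.2801.
t = (604.0 − 0.0194)/2.2801 = 265 days (vs. the pure-advection estimate x/v = 265 d).

265 days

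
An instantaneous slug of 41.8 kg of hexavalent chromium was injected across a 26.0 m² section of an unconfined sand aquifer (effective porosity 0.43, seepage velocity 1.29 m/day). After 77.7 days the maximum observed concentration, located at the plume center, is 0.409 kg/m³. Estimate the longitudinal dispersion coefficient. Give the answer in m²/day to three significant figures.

0.0856 m²/day

At the plume center C_max = M/(n_e·A·√(4πDt)), so D = M²/(4πt·(n_e·A·C_max)²).
n_e·A·C_max = 0.43 × 26.0 × 0.409 = 4.573 kg/m.
D = 41.8²/(4π × 77.7 × 4.573²) = 0.0856 m²/day.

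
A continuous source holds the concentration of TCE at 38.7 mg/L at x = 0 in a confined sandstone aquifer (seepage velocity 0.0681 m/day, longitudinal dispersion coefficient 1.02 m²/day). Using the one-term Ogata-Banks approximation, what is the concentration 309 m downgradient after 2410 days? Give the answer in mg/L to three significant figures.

For a continuous step input, C/C₀ ≈ ½·erfc((x−vt)/(2√(Dt))).
vt = 0.0681 × 2410 = 164.121 m and 2√(Dt) = 2√(1.02 × 2410) = 99.16 m.
Argument (x−vt)/(2√(Dt)) = (309 − 164.121)/99.16 = 1.461; ½·erfc(1.461) = 0.01941.
C = 38.7 × 0.01941 = 0.751 mg/L.

0.751 mg/L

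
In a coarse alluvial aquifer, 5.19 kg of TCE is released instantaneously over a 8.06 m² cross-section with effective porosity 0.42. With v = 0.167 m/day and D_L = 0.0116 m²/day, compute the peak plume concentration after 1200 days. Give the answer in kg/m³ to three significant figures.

0.116 kg/m³

The peak of an instantaneous 1D plume sits at x = vt; there the Gaussian factor is 1 and C_max = M/(n_e·A·√(4πDt)), where n_e·A is the pore area the mass is dissolved in.
√(4πDt) = √(4π × 0.0116 × 1200) = 13.23 m, so C_max = 5.19/(0.42 × 8.06 × 13.23) = 0.116 kg/m³.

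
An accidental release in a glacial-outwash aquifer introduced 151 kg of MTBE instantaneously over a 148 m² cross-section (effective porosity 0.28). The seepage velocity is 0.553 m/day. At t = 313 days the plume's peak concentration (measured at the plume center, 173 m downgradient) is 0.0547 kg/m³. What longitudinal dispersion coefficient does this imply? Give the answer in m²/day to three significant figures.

1.13 m²/day

At the plume center C_max = M/(n_e·A·√(4πDt)), so D = M²/(4πt·(n_e·A·C_max)²).
n_e·A·C_max = 0.28 × 148 × 0.0547 = 2.267 kg/m.
D = 151²/(4π × 313 × 2.267²) = 1.13 m²/day.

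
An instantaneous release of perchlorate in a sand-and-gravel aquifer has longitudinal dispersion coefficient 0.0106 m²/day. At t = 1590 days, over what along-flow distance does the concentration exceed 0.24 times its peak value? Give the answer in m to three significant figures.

19.6 m

The plume is Gaussian with σ = √(2Dt) = √(2 × 0.0106 × 1590) = 5.806 m.
C/C_peak = exp(−Δx²/(2σ²)) = 0.24 ⇒ Δx = σ·√(−2 ln 0.24) = 5.806 × 1.689 = 9.806 m.
Width = 2Δx = 19.6 m.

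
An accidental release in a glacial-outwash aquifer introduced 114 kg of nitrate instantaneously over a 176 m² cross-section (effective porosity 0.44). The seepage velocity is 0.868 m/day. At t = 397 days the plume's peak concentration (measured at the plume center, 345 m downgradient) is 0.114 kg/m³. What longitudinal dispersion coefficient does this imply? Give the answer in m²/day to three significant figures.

At the plume center C_max = M/(n_e·A·√(4πDt)), so D = M²/(4πt·(n_e·A·C_max)²).
n_e·A·C_max = 0.44 × 176 × 0.114 = 8.828 kg/m.
D = 114²/(4π × 397 × 8.828²) = 0.0334 m²/day.

0.0334 m²/day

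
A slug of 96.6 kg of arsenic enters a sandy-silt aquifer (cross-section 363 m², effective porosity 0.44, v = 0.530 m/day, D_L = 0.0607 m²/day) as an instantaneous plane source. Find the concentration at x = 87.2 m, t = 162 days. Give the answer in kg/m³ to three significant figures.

For an instantaneous plane source, C(x,t) = M/(n_e·A·√(4πDt)) · exp(−(x−vt)²/(4Dt)), with n_e·A the pore (flow) area.
Plume center vt = 0.530 × 162 = 85.86 m, so the well at 87.2 m is 1.34 m downgradient of the peak.
√(4πDt) = 11.12 m, giving peak height M/(n_e·A·√(4πDt)) = 96.6/(0.44 × 363 × 11.12) = 0.05439 kg/m³.
(x−vt)²/(4Dt) = (1.34)²/(4 × 0.0607 × 162) = 0.04565; exp(−0.04565) = 0.9554.
C = 0.05439 × 0.9554 = 0.0520 kg/m³.

0.0520 kg/m³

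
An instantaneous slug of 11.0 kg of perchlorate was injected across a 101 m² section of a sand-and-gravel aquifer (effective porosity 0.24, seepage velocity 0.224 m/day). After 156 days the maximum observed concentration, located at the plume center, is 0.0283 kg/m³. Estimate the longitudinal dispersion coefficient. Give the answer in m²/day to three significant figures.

At the plume center C_max = M/(n_e·A·√(4πDt)), so D = M²/(4πt·(n_e·A·C_max)²).
n_e·A·C_max = 0.24 × 101 × 0.0283 = 0.6860 kg/m.
D = 11.0²/(4π × 156 × 0.6860²) = 0.131 m²/day.

0.131 m²/day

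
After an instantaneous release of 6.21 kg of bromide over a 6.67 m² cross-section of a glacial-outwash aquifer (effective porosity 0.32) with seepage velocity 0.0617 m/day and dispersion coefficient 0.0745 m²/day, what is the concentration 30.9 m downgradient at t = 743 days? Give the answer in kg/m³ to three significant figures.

For an instantaneous plane source, C(x,t) = M/(n_e·A·√(4πDt)) · exp(−(x−vt)²/(4Dt)), with n_e·A the pore (flow) area.
Plume center vt = 0.0617 × 743 = 45.8431 m, so the well at 30.9 m is 14.9431 m upgradient of the peak.
√(4πDt) = 26.37 m, giving peak height M/(n_e·A·√(4πDt)) = 6.21/(0.32 × 6.67 × 26.37) = 0.1103 kg/m³.
(x−vt)²/(4Dt) = (-14.9431)²/(4 × 0.0745 × 743) = 1.009; exp(−1.009) = 0.3646.
C = 0.1103 × 0.3646 = 0.0402 kg/m³.

0.0402 kg/m³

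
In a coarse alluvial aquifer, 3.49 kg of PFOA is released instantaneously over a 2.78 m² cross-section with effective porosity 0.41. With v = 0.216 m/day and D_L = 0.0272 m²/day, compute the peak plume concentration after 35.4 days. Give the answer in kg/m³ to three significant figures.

0.880 kg/m³

The peak of an instantaneous 1D plume sits at x = vt; there the Gaussian factor is 1 and C_max = M/(n_e·A·√(4πDt)), where n_e·A is the pore area the mass is dissolved in.
√(4πDt) = √(4π × 0.0272 × 35.4) = 3.478 m, so C_max = 3.49/(0.41 × 2.78 × 3.478) = 0.880 kg/m³.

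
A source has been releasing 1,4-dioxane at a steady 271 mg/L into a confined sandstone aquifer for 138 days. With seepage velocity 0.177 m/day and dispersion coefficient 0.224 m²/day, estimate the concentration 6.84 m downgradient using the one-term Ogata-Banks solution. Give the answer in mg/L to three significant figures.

For a continuous step input, C/C₀ ≈ ½·erfc((x−vt)/(2√(Dt))).
vt = 0.177 × 138 = 24.426 m and 2√(Dt) = 2√(0.224 × 138) = 11.12 m.
Argument (x−vt)/(2√(Dt)) = (6.84 − 24.426)/11.12 = -1.581; ½·erfc(-1.581) = 0.9873.
C = 271 × 0.9873 = 268 mg/L.

268 mg/L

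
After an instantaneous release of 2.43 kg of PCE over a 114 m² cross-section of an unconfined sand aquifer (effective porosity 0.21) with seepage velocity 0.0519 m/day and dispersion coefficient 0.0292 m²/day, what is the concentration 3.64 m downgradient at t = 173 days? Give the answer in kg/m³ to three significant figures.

0.00311 kg/m³

For an instantaneous plane source, C(x,t) = M/(n_e·A·√(4πDt)) · exp(−(x−vt)²/(4Dt)), with n_e·A the pore (flow) area.
Plume center vt = 0.0519 × 173 = 8.9787 m, so the well at 3.64 m is 5.3387 m upgradient of the peak.
√(4πDt) = 7.967 m, giving peak height M/(n_e·A·√(4πDt)) = 2.43/(0.21 × 114 × 7.967) = 0.01274 kg/m³.
(x−vt)²/(4Dt) = (-5.3387)²/(4 × 0.0292 × 173) = 1.411; exp(−1.411) = 0.2439.
C = 0.01274 × 0.2439 = 0.00311 kg/m³.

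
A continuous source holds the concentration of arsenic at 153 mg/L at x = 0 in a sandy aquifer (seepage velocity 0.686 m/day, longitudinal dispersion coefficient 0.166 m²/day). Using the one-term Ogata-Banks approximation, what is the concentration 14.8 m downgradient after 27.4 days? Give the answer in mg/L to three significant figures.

139 mg/L

For a continuous step input, C/C₀ ≈ ½·erfc((x−vt)/(2√(Dt))).
vt = 0.686 × 27.4 = 18.7964 m and 2√(Dt) = 2√(0.166 × 27.4) = 4.265 m.
Argument (x−vt)/(2√(Dt)) = (14.8 − 18.7964)/4.265 = -0.9370; ½·erfc(-0.9370) = 0.9074.
C = 153 × 0.9074 = 139 mg/L.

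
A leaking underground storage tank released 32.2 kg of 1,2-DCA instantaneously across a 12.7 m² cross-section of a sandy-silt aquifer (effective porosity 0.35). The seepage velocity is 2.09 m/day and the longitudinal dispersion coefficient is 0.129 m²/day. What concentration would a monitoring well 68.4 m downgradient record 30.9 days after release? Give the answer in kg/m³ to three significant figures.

0.410 kg/m³

For an instantaneous plane source, C(x,t) = M/(n_e·A·√(4πDt)) · exp(−(x−vt)²/(4Dt)), with n_e·A the pore (flow) area.
Plume center vt = 2.09 × 30.9 = 64.581 m, so the well at 68.4 m is 3.819 m downgradient of the peak.
√(4πDt) = 7.077 m, giving peak height M/(n_e·A·√(4πDt)) = 32.2/(0.35 × 12.7 × 7.077) = 1.024 kg/m³.
(x−vt)²/(4Dt) = (3.819)²/(4 × 0.129 × 30.9) = 0.9147; exp(−0.9147) = 0.4006.
C = 1.024 × 0.4006 = 0.410 kg/m³.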